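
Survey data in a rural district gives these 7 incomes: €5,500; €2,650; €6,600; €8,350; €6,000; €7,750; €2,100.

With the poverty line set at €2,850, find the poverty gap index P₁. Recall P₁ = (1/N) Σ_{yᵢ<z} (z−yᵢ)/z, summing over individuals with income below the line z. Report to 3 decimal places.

0.048

Incomes under z: €2,100, €2,650 (q = 2 of N = 7).
Relative gaps: (2850−2100)/2850 = 0.2632; (2850−2650)/2850 = 0.0702.
Sum of shortfalls = 0.333333; P₁ averages over all N: 0.333333 / 7 = 0.048.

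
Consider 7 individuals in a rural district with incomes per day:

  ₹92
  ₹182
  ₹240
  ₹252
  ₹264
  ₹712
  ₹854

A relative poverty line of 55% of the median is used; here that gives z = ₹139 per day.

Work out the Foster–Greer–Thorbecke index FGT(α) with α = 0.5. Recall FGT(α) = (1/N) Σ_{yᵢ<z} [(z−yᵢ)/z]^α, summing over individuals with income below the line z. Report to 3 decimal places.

Incomes under z: ₹92 (q = 1 of N = 7).
Normalized shortfalls: (139−92)/139 = 0.3381.
Raised to α = 0.5: 0.58149.
Sum = 0.581489; FGT(0.5) = 0.581489 / 7 = 0.083.

0.083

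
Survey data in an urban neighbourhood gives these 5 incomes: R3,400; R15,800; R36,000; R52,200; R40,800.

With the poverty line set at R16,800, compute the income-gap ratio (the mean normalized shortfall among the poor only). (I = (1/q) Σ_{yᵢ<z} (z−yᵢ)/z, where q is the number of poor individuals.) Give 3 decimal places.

Below the line: R3,400, R15,800 (q = 2 of N = 5).
Shortfall ratios (z−y)/z: 0.7976, 0.0595; sum = 0.857143.
I averages over the q = 2 poor units only: 0.857143 / 2 = 0.429.

0.429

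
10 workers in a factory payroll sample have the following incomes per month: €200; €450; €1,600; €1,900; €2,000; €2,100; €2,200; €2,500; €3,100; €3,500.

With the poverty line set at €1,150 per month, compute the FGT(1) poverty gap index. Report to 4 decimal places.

Below the line: €200, €450 (q = 2 of N = 10).
Normalized shortfalls: (1150−200)/1150 = 0.8261; (1150−450)/1150 = 0.6087.
Σ = 1.434783. Dividing by the full population N = 10 gives P₁ = 0.1435.

0.1435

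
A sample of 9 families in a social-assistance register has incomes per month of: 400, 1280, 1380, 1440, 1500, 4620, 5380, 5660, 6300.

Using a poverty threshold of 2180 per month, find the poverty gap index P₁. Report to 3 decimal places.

Incomes under z: 400, 1280, 1380, 1440, 1500 (q = 5 of N = 9).
Relative gaps: (2180−400)/2180 = 0.8165; (2180−1280)/2180 = 0.4128; (2180−1380)/2180 = 0.3670; (2180−1440)/2180 = 0.3394; (2180−1500)/2180 = 0.3119.
Sum of shortfalls = 2.247706; P₁ averages over all N: 2.247706 / 9 = 0.250.

0.250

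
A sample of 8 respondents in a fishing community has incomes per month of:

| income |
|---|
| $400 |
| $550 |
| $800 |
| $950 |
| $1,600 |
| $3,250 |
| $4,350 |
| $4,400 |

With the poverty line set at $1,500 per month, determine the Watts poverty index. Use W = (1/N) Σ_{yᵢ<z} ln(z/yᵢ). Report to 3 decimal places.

Poor units: $400, $550, $800, $950 (q = 4 of N = 8).
ln(z/y) terms: ln(1500/400) = 1.3218; ln(1500/550) = 1.0033; ln(1500/800) = 0.6286; ln(1500/950) = 0.4568.
W = 3.410425 / 8 = 0.426.

0.426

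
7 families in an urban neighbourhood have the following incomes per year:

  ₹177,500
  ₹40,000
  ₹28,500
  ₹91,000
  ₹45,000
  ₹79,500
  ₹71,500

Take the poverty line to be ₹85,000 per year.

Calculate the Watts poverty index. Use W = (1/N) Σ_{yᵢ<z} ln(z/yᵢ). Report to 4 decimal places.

Poor units: ₹28,500, ₹40,000, ₹45,000, ₹71,500, ₹79,500 (q = 5 of N = 7).
Log gaps: ln(85000/28500) = 1.0927; ln(85000/40000) = 0.7538; ln(85000/45000) = 0.6360; ln(85000/71500) = 0.1730; ln(85000/79500) = 0.0669.
W = 2.722356 / 7 = 0.3889.

0.3889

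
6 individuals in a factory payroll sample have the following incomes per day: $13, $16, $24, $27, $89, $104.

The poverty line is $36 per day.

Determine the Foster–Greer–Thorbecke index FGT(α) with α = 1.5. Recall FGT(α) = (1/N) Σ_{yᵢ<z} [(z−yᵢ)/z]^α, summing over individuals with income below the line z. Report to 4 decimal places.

Below the line: $13, $16, $24, $27 (q = 4 of N = 6).
Normalized shortfalls: (36−13)/36 = 0.6389; (36−16)/36 = 0.5556; (36−24)/36 = 0.3333; (36−27)/36 = 0.2500.
Raised to α = 1.5: 0.51067; 0.41409; 0.19245; 0.12500.
Sum = 1.242204; FGT(1.5) = 1.242204 / 6 = 0.2070.

0.2070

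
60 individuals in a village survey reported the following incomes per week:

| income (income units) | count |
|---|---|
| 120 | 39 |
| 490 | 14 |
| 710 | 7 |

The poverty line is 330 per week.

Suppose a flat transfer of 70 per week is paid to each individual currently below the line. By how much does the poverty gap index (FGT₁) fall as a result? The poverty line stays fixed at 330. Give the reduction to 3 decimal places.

Before: below the line — 39×120; poverty gap index (FGT₁) = 0.41364.
After the 70 transfer: below the line — 39×190; poverty gap index (FGT₁) = 0.27576.
Reduction = 0.41364 − 0.27576 = 0.138.

0.138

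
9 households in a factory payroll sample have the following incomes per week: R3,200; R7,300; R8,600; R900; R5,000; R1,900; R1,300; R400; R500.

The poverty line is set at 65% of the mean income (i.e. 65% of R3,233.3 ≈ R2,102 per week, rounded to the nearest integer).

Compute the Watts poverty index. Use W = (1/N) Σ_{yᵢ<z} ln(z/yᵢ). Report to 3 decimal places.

Poor units: R400, R500, R900, R1,300, R1,900 (q = 5 of N = 9).
Log shortfalls: ln(2102/400) = 1.6592; ln(2102/500) = 1.4360; ln(2102/900) = 0.8482; ln(2102/1300) = 0.4805; ln(2102/1900) = 0.1010.
W = 4.525027 / 9 = 0.503.

0.503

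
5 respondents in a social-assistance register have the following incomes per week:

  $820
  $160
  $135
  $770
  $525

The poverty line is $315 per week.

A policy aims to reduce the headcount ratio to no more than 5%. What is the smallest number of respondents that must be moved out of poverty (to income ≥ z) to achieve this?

2 of the 5 respondents are poor, so H = 2/5 = 0.400.
A headcount ratio of at most 5% allows at most ⌊0.05 × 5⌋ = 0 poor respondents.
So at least 2 − 0 = 2 must be lifted.

2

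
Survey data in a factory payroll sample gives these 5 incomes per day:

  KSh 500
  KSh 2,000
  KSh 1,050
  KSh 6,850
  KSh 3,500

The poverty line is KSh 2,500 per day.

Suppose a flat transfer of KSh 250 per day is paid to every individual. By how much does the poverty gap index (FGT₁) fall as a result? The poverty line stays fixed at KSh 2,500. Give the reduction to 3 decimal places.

Before: below the line — KSh 500, KSh 1,050, KSh 2,000; poverty gap index (FGT₁) = 0.31600.
After the KSh 250 transfer: below the line — KSh 750, KSh 1,300, KSh 2,250; poverty gap index (FGT₁) = 0.25600.
Reduction = 0.31600 − 0.25600 = 0.060.

0.060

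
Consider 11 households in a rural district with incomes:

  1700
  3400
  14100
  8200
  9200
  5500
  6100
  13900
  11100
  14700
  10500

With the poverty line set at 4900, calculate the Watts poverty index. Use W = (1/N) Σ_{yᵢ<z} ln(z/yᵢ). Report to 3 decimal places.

Incomes under z: 1700, 3400 (q = 2 of N = 11).
ln(z/y) terms: ln(4900/1700) = 1.0586; ln(4900/3400) = 0.3655.
W = 1.424067 / 11 = 0.129.

0.129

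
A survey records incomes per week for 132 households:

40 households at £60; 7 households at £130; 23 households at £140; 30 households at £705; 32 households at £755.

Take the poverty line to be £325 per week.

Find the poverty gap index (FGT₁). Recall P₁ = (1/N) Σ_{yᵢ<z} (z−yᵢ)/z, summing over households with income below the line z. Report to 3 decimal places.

0.378

Below the line: 40×£60, 7×£130, 23×£140 (q = 70 of N = 132).
Shortfall ratios: (325−60)/325 = 0.8154 (×40); (325−130)/325 = 0.6000 (×7); (325−140)/325 = 0.5692 (×23).
Sum of shortfalls = 49.907692; P₁ averages over all N: 49.907692 / 132 = 0.378.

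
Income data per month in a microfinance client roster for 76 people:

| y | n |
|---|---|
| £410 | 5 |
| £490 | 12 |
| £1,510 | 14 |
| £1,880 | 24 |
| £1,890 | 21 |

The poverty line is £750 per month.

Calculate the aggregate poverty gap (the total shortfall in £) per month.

£4,820

Below the line: 5×£410, 12×£490 (q = 17 of N = 76).
Individual gaps: 5×(750−410) = 1700; 12×(750−490) = 3120.
Aggregate gap = £4,820.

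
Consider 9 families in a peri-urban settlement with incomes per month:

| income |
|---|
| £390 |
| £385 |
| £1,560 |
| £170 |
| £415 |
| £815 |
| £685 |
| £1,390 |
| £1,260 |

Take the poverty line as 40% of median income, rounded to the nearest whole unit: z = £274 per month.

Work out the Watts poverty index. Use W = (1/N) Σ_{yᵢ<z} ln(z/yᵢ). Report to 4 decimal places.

0.0530

Below z: £170 (q = 1 of N = 9).
Log shortfalls: ln(274/170) = 0.4773.
W = 0.477330 / 9 = 0.0530.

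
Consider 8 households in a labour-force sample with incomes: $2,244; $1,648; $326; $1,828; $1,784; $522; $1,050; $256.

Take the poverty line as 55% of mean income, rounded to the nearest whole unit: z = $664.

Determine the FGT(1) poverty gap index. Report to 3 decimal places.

0.167

Below the line: $256, $326, $522 (q = 3 of N = 8).
Gap ratios (z−y)/z: (664−256)/664 = 0.6145; (664−326)/664 = 0.5090; (664−522)/664 = 0.2139.
Sum of shortfalls = 1.337349; P₁ averages over all N: 1.337349 / 8 = 0.167.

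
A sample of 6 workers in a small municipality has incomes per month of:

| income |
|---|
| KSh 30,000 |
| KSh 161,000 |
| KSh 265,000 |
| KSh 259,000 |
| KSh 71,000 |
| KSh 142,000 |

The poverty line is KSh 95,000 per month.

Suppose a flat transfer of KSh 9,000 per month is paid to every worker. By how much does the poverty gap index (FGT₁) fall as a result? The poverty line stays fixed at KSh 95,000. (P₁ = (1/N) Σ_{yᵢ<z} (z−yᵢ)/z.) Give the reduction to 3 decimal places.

0.032

Before: below the line — KSh 30,000, KSh 71,000; poverty gap index (FGT₁) = 0.15614.
After the KSh 9,000 transfer: below the line — KSh 39,000, KSh 80,000; poverty gap index (FGT₁) = 0.12456.
Reduction = 0.15614 − 0.12456 = 0.032.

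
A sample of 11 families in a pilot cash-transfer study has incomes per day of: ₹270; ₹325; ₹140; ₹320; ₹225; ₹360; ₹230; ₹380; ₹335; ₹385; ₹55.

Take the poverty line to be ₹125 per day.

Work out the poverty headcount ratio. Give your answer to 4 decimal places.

0.0909

1 of the 11 families have income below ₹125.
H = 1/11 = 0.0909.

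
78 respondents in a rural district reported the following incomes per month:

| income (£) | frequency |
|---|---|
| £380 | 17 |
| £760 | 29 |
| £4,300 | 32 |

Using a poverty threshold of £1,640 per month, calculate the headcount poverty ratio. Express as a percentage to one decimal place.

59.0%

46 of the 78 respondents have income below £1,640.
H = 46/78 = 59.0%.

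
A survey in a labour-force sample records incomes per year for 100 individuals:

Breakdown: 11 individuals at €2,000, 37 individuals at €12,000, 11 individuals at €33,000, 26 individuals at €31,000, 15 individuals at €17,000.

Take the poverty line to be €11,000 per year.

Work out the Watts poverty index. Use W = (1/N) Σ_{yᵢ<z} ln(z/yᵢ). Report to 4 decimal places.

0.1875

Incomes under z: 11×€2,000 (q = 11 of N = 100).
ln(z/y) terms: ln(11000/2000) = 1.7047 (×11).
W = 18.752229 / 100 = 0.1875.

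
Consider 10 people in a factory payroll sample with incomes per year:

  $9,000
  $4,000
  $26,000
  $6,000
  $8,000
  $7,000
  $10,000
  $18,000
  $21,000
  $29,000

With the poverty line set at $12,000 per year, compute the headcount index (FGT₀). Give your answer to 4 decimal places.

0.6000

6 of the 10 people have income below $12,000.
H = 6/10 = 0.6000.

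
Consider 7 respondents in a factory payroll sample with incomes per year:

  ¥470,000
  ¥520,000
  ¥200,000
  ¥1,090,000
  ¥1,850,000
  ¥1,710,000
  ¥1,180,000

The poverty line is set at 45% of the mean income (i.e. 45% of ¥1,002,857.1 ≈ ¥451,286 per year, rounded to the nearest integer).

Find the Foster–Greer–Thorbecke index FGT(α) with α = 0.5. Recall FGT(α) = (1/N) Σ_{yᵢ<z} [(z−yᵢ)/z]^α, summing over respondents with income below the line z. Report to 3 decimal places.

0.107

Incomes under z: ¥200,000 (q = 1 of N = 7).
Gap ratios (z−y)/z: (451286−200000)/451286 = 0.5568.
Raised to α = 0.5: 0.74621.
Sum = 0.746205; FGT(0.5) = 0.746205 / 7 = 0.107.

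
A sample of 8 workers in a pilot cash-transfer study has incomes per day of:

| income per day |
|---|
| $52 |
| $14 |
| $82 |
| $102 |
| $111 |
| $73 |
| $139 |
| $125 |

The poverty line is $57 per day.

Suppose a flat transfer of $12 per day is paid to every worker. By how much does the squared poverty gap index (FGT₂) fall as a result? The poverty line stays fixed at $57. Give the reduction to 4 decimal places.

Before: below the line — $14, $52; squared poverty gap index (FGT₂) = 0.072099.
After the $12 transfer: below the line — $26; squared poverty gap index (FGT₂) = 0.036973.
Reduction = 0.072099 − 0.036973 = 0.0351.

0.0351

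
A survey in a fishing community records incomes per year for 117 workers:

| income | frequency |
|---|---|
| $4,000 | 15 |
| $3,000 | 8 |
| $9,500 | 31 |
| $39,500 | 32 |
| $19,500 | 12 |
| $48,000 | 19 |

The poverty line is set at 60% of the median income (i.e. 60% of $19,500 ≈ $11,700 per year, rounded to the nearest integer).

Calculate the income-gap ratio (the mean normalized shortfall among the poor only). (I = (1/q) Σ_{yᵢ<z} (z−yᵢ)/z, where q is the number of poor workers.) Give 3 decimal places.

Incomes under z: 8×$3,000, 15×$4,000, 31×$9,500 (q = 54 of N = 117).
Shortfall ratios (z−y)/z: 0.7436 (×8), 0.6581 (×15), 0.1880 (×31); sum = 21.649573.
I averages over the q = 54 poor units only: 21.649573 / 54 = 0.401.

0.401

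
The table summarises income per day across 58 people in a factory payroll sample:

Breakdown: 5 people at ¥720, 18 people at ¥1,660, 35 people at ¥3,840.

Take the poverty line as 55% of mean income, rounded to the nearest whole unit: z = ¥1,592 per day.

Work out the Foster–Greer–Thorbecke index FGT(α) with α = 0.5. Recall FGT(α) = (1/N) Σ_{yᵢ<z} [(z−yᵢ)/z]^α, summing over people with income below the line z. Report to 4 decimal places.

Incomes under z: 5×¥720 (q = 5 of N = 58).
Relative gaps: (1592−720)/1592 = 0.5477 (×5).
Raised to α = 0.5: 0.74009 (×5).
Sum = 3.700469; FGT(0.5) = 3.700469 / 58 = 0.0638.

0.0638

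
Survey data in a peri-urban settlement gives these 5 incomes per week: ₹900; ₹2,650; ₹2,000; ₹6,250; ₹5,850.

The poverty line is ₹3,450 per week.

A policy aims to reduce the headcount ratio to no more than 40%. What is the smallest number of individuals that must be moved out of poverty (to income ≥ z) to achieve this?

Currently q = 3 of N = 5 are below the line (H = 0.600).
A headcount ratio of at most 40% allows at most ⌊0.40 × 5⌋ = 2 poor individuals.
So at least 3 − 2 = 1 must be lifted.

1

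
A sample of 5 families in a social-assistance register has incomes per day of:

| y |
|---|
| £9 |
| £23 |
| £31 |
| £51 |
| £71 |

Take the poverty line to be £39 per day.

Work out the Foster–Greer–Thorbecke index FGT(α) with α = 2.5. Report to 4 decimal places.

0.1292

Below the line: £9, £23, £31 (q = 3 of N = 5).
Shortfall ratios: (39−9)/39 = 0.7692; (39−23)/39 = 0.4103; (39−31)/39 = 0.2051.
Raised to α = 2.5: 0.51897; 0.10780; 0.01906.
Sum = 0.645832; FGT(2.5) = 0.645832 / 5 = 0.1292.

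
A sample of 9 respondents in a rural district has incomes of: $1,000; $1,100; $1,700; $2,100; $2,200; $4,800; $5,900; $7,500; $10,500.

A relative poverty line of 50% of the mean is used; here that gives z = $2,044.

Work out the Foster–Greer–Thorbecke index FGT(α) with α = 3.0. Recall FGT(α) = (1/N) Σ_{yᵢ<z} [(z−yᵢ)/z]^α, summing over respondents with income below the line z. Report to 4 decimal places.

0.0263

Below z: $1,000, $1,100, $1,700 (q = 3 of N = 9).
Relative gaps: (2044−1000)/2044 = 0.5108; (2044−1100)/2044 = 0.4618; (2044−1700)/2044 = 0.1683.
Raised to α = 3.0: 0.13325; 0.09851; 0.00477.
Sum = 0.236523; FGT(3.0) = 0.236523 / 9 = 0.0263.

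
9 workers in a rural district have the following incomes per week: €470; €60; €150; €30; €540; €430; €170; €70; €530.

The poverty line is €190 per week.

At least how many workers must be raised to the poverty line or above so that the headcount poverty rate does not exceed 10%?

5

5 of the 9 workers are poor, so H = 5/9 = 0.556.
A headcount ratio of at most 10% allows at most ⌊0.10 × 9⌋ = 0 poor workers.
So at least 5 − 0 = 5 must be lifted.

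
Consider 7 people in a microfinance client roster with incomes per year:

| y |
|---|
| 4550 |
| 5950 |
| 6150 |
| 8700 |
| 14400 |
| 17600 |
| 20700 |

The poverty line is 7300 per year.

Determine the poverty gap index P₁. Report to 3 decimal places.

0.103

Below the line: 4550, 5950, 6150 (q = 3 of N = 7).
Normalized shortfalls: (7300−4550)/7300 = 0.3767; (7300−5950)/7300 = 0.1849; (7300−6150)/7300 = 0.1575.
Σ = 0.719178. Dividing by the full population N = 7 gives P₁ = 0.103.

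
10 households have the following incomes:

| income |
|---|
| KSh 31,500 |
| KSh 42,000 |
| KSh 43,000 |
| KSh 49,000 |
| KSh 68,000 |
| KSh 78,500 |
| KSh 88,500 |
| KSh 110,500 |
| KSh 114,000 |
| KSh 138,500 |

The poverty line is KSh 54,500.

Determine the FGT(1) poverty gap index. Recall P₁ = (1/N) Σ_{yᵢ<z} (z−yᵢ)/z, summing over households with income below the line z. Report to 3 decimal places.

Below z: KSh 31,500, KSh 42,000, KSh 43,000, KSh 49,000 (q = 4 of N = 10).
Gap ratios (z−y)/z: (54500−31500)/54500 = 0.4220; (54500−42000)/54500 = 0.2294; (54500−43000)/54500 = 0.2110; (54500−49000)/54500 = 0.1009.
Σ = 0.963303. Dividing by the full population N = 10 gives P₁ = 0.096.

0.096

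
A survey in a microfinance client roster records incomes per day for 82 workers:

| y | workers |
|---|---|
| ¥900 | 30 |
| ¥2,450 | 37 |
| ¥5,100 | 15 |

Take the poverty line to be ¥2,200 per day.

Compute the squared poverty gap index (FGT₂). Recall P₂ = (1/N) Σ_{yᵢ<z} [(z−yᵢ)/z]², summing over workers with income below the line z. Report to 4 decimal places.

Below the line: 30×¥900 (q = 30 of N = 82).
Normalized shortfalls: (2200−900)/2200 = 0.5909 (×30).
Squared: 0.3492 (×30).
Sum = 10.475207; P₂ = 10.475207 / 82 = 0.1277.

0.1277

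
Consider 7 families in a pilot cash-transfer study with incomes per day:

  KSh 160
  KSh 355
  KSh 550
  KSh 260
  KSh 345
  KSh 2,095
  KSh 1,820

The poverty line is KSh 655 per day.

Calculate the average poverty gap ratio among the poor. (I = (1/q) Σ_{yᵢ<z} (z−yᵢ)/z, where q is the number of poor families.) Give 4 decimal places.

0.4901

Below the line: KSh 160, KSh 260, KSh 345, KSh 355, KSh 550 (q = 5 of N = 7).
Shortfall ratios (z−y)/z: 0.7557, 0.6031, 0.4733, 0.4580, 0.1603; sum = 2.450382.
The income-gap ratio divides by q (the poor only): 2.450382 / 5 = 0.4901.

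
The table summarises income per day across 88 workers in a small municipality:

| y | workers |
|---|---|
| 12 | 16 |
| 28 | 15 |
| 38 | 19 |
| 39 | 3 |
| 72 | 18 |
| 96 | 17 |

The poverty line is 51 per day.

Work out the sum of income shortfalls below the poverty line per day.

Below the line: 16×12, 15×28, 19×38, 3×39 (q = 53 of N = 88).
Individual gaps: 16×(51−12) = 624; 15×(51−28) = 345; 19×(51−38) = 247; 3×(51−39) = 36.
Aggregate gap = 1252.

1252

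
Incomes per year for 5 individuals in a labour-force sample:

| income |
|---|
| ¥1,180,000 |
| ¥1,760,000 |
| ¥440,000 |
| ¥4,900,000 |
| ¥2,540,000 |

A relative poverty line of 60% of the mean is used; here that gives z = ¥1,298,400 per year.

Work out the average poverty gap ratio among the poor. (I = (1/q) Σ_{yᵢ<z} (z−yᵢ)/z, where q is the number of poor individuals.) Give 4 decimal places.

0.3762

Poor units: ¥440,000, ¥1,180,000 (q = 2 of N = 5).
Shortfall ratios (z−y)/z: 0.6611, 0.0912; sum = 0.752311.
I averages over the q = 2 poor units only: 0.752311 / 2 = 0.3762.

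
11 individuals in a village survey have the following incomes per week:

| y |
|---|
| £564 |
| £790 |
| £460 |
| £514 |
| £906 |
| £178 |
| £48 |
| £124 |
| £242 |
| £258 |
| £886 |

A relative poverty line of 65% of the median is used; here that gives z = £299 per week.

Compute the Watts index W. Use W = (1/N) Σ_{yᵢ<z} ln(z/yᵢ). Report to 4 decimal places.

0.3261

Incomes under z: £48, £124, £178, £242, £258 (q = 5 of N = 11).
Log shortfalls: ln(299/48) = 1.8292; ln(299/124) = 0.8802; ln(299/178) = 0.5187; ln(299/242) = 0.2115; ln(299/258) = 0.1475.
W = 3.587054 / 11 = 0.3261.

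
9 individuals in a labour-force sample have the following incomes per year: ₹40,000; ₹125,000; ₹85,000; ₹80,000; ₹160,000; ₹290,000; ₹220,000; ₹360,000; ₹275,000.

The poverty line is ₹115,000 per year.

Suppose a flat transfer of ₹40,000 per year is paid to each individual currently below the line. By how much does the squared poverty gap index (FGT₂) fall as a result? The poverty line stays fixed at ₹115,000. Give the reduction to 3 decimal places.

0.055

Before: below the line — ₹40,000, ₹80,000, ₹85,000; squared poverty gap index (FGT₂) = 0.06511.
After the ₹40,000 transfer: below the line — ₹80,000; squared poverty gap index (FGT₂) = 0.01029.
Reduction = 0.06511 − 0.01029 = 0.055.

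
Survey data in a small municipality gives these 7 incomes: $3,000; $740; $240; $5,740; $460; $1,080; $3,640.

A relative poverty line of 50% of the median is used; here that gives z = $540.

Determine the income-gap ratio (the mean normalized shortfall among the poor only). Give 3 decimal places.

Incomes under z: $240, $460 (q = 2 of N = 7).
Shortfall ratios (z−y)/z: 0.5556, 0.1481; sum = 0.703704.
I averages over the q = 2 poor units only: 0.703704 / 2 = 0.352.

0.352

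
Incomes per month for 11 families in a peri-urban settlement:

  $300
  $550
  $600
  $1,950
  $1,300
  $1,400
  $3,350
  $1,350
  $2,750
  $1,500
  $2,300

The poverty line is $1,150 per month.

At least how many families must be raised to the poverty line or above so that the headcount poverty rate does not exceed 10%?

3 of the 11 families are poor, so H = 3/11 = 0.273.
A headcount ratio of at most 10% allows at most ⌊0.10 × 11⌋ = 1 poor families.
So at least 3 − 1 = 2 must be lifted.

2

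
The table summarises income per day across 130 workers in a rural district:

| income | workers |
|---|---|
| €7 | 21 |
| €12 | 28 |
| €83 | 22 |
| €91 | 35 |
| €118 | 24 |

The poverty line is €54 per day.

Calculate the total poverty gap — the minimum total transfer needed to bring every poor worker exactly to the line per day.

€2,163

Poor units: 21×€7, 28×€12 (q = 49 of N = 130).
Individual gaps: 21×(54−7) = 987; 28×(54−12) = 1176.
Aggregate gap = €2,163.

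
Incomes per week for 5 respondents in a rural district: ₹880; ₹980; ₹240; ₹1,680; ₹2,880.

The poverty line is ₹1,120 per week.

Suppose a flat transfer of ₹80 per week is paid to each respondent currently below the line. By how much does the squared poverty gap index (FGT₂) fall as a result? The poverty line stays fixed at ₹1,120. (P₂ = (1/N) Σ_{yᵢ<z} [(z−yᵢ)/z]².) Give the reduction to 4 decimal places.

Before: below the line — ₹240, ₹880, ₹980; squared poverty gap index (FGT₂) = 0.135778.
After the ₹80 transfer: below the line — ₹320, ₹960, ₹1,060; squared poverty gap index (FGT₂) = 0.106696.
Reduction = 0.135778 − 0.106696 = 0.0291.

0.0291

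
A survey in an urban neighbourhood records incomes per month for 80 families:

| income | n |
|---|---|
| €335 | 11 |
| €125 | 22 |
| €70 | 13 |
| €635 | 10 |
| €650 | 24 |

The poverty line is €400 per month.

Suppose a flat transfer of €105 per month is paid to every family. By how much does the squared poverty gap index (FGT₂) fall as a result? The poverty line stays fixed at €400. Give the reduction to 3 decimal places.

Before: below the line — 13×€70, 22×€125, 11×€335; squared poverty gap index (FGT₂) = 0.24421.
After the €105 transfer: below the line — 13×€175, 22×€230; squared poverty gap index (FGT₂) = 0.10109.
Reduction = 0.24421 − 0.10109 = 0.143.

0.143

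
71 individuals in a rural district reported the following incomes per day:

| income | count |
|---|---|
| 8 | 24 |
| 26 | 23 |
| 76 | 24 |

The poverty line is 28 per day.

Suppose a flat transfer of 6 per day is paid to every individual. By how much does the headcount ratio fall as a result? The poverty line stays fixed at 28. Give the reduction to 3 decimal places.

0.324

Before: below the line — 24×8, 23×26; headcount ratio = 0.66197.
After the 6 transfer: below the line — 24×14; headcount ratio = 0.33803.
Reduction = 0.66197 − 0.33803 = 0.324.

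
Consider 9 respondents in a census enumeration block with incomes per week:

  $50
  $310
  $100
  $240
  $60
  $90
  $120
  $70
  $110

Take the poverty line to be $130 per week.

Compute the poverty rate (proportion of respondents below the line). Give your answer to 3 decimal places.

0.778

7 of the 9 respondents have income below $130.
H = 7/9 = 0.778.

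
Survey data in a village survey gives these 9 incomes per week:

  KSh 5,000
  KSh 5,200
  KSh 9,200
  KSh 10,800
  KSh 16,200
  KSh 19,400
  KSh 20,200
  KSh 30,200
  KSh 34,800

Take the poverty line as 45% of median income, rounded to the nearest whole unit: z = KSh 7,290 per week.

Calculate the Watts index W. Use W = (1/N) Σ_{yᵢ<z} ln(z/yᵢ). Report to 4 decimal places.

0.0794

Poor units: KSh 5,000, KSh 5,200 (q = 2 of N = 9).
ln(z/y) terms: ln(7290/5000) = 0.3771; ln(7290/5200) = 0.3378.
W = 0.714911 / 9 = 0.0794.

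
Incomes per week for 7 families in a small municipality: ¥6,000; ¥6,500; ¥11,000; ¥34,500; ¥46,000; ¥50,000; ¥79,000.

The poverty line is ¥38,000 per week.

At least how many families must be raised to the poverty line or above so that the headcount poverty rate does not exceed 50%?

1

Currently q = 4 of N = 7 are below the line (H = 0.571).
A headcount ratio of at most 50% allows at most ⌊0.50 × 7⌋ = 3 poor families.
So at least 4 − 3 = 1 must be lifted.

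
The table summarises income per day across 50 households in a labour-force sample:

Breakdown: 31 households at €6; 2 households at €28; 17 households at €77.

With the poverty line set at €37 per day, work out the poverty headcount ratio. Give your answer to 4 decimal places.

33 of the 50 households have income below €37.
H = 33/50 = 0.6600.

0.6600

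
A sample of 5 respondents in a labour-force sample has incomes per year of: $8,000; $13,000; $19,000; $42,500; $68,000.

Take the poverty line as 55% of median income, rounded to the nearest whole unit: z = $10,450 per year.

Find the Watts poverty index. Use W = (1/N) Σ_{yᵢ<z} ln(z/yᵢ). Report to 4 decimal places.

Incomes under z: $8,000 (q = 1 of N = 5).
Log gaps: ln(10450/8000) = 0.2672.
W = 0.267160 / 5 = 0.0534.

0.0534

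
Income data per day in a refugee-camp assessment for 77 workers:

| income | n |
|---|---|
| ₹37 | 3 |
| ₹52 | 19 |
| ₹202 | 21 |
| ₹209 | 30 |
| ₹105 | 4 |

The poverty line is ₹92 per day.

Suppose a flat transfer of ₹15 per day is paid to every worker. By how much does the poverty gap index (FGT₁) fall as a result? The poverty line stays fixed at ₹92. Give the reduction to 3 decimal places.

Before: below the line — 3×₹37, 19×₹52; poverty gap index (FGT₁) = 0.13058.
After the ₹15 transfer: below the line — 3×₹52, 19×₹67; poverty gap index (FGT₁) = 0.08399.
Reduction = 0.13058 − 0.08399 = 0.047.

0.047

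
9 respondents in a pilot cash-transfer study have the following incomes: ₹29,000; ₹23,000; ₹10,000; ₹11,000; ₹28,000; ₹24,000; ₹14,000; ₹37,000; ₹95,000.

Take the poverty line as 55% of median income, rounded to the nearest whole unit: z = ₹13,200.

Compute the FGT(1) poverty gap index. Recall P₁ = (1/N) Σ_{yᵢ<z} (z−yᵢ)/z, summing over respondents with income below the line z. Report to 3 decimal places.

0.045

Below z: ₹10,000, ₹11,000 (q = 2 of N = 9).
Gap ratios (z−y)/z: (13200−10000)/13200 = 0.2424; (13200−11000)/13200 = 0.1667.
Sum of shortfalls = 0.409091; P₁ averages over all N: 0.409091 / 9 = 0.045.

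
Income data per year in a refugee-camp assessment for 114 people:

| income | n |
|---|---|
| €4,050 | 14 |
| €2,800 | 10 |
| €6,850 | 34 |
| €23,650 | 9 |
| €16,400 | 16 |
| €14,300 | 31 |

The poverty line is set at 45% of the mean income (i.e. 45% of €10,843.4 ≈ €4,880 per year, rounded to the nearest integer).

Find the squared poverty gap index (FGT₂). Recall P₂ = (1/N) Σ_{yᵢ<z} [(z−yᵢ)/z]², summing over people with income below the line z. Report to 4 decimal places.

0.0195

Below z: 10×€2,800, 14×€4,050 (q = 24 of N = 114).
Normalized shortfalls: (4880−2800)/4880 = 0.4262 (×10); (4880−4050)/4880 = 0.1701 (×14).
Squared: 0.1817 (×10); 0.0289 (×14).
Sum = 2.221706; P₂ = 2.221706 / 114 = 0.0195.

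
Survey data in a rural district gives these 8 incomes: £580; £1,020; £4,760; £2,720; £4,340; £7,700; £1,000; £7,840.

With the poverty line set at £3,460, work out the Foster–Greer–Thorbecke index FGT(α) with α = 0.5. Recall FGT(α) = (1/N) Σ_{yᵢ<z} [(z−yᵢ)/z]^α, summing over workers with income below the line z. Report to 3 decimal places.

0.382

Poor units: £580, £1,000, £1,020, £2,720 (q = 4 of N = 8).
Shortfall ratios: (3460−580)/3460 = 0.8324; (3460−1000)/3460 = 0.7110; (3460−1020)/3460 = 0.7052; (3460−2720)/3460 = 0.2139.
Raised to α = 0.5: 0.91234; 0.84320; 0.83976; 0.46246.
Sum = 3.057768; FGT(0.5) = 3.057768 / 8 = 0.382.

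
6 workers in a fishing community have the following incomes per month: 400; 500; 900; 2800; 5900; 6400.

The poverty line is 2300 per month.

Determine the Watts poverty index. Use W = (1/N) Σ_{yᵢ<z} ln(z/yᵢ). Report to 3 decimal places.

0.702

Poor units: 400, 500, 900 (q = 3 of N = 6).
Log shortfalls: ln(2300/400) = 1.7492; ln(2300/500) = 1.5261; ln(2300/900) = 0.9383.
W = 4.213526 / 6 = 0.702.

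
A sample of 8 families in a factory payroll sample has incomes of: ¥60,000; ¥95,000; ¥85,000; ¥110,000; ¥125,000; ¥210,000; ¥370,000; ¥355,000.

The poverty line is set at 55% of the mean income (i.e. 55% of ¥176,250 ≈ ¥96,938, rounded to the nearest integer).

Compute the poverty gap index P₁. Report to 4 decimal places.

0.0655

Below z: ¥60,000, ¥85,000, ¥95,000 (q = 3 of N = 8).
Shortfall ratios: (96938−60000)/96938 = 0.3810; (96938−85000)/96938 = 0.1232; (96938−95000)/96938 = 0.0200.
Σ = 0.524191. Dividing by the full population N = 8 gives P₁ = 0.0655.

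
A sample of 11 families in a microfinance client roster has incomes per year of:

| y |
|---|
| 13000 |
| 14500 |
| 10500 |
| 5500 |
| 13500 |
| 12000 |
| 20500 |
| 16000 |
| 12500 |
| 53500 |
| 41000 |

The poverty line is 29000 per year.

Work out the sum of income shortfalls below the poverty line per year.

143000

Below the line: 5500, 10500, 12000, 12500, 13000, 13500, 14500, 16000, 20500 (q = 9 of N = 11).
Individual gaps: 29000−5500 = 23500; 29000−10500 = 18500; 29000−12000 = 17000; 29000−12500 = 16500; 29000−13000 = 16000; 29000−13500 = 15500; 29000−14500 = 14500; 29000−16000 = 13000; 29000−20500 = 8500.
Aggregate gap = 143000.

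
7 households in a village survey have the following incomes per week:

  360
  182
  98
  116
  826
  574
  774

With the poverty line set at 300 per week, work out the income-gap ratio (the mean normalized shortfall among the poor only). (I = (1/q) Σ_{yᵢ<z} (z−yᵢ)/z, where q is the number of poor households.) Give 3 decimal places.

Poor units: 98, 116, 182 (q = 3 of N = 7).
Shortfall ratios (z−y)/z: 0.6733, 0.6133, 0.3933; sum = 1.680000.
I averages over the q = 3 poor units only: 1.680000 / 3 = 0.560.

0.560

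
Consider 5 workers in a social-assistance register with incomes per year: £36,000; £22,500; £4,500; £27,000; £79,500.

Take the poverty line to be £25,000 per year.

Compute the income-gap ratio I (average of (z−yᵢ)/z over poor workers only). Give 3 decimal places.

Incomes under z: £4,500, £22,500 (q = 2 of N = 5).
Relative gaps: 0.8200, 0.1000; sum = 0.920000.
The income-gap ratio divides by q (the poor only): 0.920000 / 2 = 0.460.

0.460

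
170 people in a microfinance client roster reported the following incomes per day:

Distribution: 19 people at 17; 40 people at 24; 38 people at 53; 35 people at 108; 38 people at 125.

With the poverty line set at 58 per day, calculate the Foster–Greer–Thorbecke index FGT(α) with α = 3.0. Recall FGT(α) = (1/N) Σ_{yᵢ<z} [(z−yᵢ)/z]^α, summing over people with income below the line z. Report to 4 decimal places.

0.0870

Incomes under z: 19×17, 40×24, 38×53 (q = 97 of N = 170).
Relative gaps: (58−17)/58 = 0.7069 (×19); (58−24)/58 = 0.5862 (×40); (58−53)/58 = 0.0862 (×38).
Raised to α = 3.0: 0.35324 (×19); 0.20144 (×40); 0.00064 (×38).
Sum = 14.793601; FGT(3.0) = 14.793601 / 170 = 0.0870.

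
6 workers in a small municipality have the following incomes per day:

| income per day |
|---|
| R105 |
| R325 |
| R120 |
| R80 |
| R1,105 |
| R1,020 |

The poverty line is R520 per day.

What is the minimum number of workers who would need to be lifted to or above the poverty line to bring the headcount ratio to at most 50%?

4 of the 6 workers are poor, so H = 4/6 = 0.667.
A headcount ratio of at most 50% allows at most ⌊0.50 × 6⌋ = 3 poor workers.
So at least 4 − 3 = 1 must be lifted.

1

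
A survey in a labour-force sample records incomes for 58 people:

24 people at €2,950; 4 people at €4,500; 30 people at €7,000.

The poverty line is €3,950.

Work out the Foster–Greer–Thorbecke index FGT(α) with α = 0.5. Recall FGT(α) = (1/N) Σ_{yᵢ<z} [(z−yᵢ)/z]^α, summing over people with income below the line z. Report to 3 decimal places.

0.208

Poor units: 24×€2,950 (q = 24 of N = 58).
Normalized shortfalls: (3950−2950)/3950 = 0.2532 (×24).
Raised to α = 0.5: 0.50315 (×24).
Sum = 12.075711; FGT(0.5) = 12.075711 / 58 = 0.208.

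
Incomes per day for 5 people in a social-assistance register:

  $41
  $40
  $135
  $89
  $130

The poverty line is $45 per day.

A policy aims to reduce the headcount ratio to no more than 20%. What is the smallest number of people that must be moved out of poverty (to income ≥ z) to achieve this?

2 of the 5 people are poor, so H = 2/5 = 0.400.
A headcount ratio of at most 20% allows at most ⌊0.20 × 5⌋ = 1 poor people.
So at least 2 − 1 = 1 must be lifted.

1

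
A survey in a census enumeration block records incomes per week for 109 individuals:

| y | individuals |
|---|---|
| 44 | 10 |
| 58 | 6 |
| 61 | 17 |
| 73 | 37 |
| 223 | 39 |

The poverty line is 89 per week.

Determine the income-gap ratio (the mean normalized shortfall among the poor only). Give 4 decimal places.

Below the line: 10×44, 6×58, 17×61, 37×73 (q = 70 of N = 109).
Shortfall ratios (z−y)/z: 0.5056 (×10), 0.3483 (×6), 0.3146 (×17), 0.1798 (×37); sum = 19.146067.
I averages over the q = 70 poor units only: 19.146067 / 70 = 0.2735.

0.2735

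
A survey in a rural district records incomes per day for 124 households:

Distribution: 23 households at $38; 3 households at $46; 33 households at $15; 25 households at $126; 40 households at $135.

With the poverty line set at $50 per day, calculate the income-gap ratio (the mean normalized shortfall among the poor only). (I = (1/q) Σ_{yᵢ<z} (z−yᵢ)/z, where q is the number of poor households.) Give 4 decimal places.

Below z: 33×$15, 23×$38, 3×$46 (q = 59 of N = 124).
Shortfall ratios (z−y)/z: 0.7000 (×33), 0.2400 (×23), 0.0800 (×3); sum = 28.860000.
The income-gap ratio divides by q (the poor only): 28.860000 / 59 = 0.4892.

0.4892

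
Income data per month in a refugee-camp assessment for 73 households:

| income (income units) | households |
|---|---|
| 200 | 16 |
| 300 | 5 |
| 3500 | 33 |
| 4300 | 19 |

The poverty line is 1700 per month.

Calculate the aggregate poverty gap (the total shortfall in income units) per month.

31000

Below z: 16×200, 5×300 (q = 21 of N = 73).
Individual gaps: 16×(1700−200) = 24000; 5×(1700−300) = 7000.
Aggregate gap = 31000.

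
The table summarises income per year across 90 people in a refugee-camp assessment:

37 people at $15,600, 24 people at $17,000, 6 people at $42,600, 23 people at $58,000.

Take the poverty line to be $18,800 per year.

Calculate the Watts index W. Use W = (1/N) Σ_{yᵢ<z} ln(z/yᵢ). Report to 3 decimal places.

0.104

Incomes under z: 37×$15,600, 24×$17,000 (q = 61 of N = 90).
Log gaps: ln(18800/15600) = 0.1866 (×37); ln(18800/17000) = 0.1006 (×24).
W = 9.319125 / 90 = 0.104.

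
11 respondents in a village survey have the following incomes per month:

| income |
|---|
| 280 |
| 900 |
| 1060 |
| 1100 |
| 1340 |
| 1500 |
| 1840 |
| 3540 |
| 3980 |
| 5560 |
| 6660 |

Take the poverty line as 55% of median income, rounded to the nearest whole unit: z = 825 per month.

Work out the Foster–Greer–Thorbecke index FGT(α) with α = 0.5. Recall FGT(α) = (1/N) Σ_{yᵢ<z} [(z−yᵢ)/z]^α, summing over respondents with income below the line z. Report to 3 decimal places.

Incomes under z: 280 (q = 1 of N = 11).
Relative gaps: (825−280)/825 = 0.6606.
Raised to α = 0.5: 0.81278.
Sum = 0.812777; FGT(0.5) = 0.812777 / 11 = 0.074.

0.074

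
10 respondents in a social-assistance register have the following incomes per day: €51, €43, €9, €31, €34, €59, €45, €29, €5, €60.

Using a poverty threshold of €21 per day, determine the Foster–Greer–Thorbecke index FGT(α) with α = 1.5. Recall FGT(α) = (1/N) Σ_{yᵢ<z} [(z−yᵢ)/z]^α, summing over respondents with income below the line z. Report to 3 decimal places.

Below the line: €5, €9 (q = 2 of N = 10).
Relative gaps: (21−5)/21 = 0.7619; (21−9)/21 = 0.5714.
Raised to α = 1.5: 0.66504; 0.43196.
Sum = 1.097004; FGT(1.5) = 1.097004 / 10 = 0.110.

0.110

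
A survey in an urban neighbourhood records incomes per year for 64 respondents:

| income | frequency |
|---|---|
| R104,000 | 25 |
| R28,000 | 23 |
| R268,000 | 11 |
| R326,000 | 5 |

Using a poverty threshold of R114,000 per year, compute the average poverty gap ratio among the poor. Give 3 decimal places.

Poor units: 23×R28,000, 25×R104,000 (q = 48 of N = 64).
Shortfall ratios (z−y)/z: 0.7544 (×23), 0.0877 (×25); sum = 19.543860.
The income-gap ratio divides by q (the poor only): 19.543860 / 48 = 0.407.

0.407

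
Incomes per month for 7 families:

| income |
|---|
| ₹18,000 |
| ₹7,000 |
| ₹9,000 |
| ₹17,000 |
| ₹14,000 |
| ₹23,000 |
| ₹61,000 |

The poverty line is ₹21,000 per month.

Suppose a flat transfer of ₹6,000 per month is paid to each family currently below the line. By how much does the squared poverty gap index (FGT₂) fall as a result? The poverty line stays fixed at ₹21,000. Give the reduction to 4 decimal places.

Before: below the line — ₹7,000, ₹9,000, ₹14,000, ₹17,000, ₹18,000; squared poverty gap index (FGT₂) = 0.134111.
After the ₹6,000 transfer: below the line — ₹13,000, ₹15,000, ₹20,000; squared poverty gap index (FGT₂) = 0.032718.
Reduction = 0.134111 − 0.032718 = 0.1014.

0.1014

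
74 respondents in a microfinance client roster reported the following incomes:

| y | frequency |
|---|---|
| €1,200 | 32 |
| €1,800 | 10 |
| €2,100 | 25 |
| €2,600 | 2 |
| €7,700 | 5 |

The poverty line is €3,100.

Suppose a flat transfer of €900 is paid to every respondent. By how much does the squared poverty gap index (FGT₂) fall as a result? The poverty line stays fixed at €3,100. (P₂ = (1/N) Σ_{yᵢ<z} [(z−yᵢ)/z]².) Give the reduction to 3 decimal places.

Before: below the line — 32×€1,200, 10×€1,800, 25×€2,100, 2×€2,600; squared poverty gap index (FGT₂) = 0.22207.
After the €900 transfer: below the line — 32×€2,100, 10×€2,700, 25×€3,000; squared poverty gap index (FGT₂) = 0.04760.
Reduction = 0.22207 − 0.04760 = 0.174.

0.174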